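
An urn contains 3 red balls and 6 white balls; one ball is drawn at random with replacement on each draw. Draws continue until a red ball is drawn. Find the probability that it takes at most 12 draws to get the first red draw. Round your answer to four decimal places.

0.9923

Y = number of draws to the first success; geometric, p = 0.333333.
P(Y ≤ 12) = 1 − (1−p)^12 = 1 − 0.007707 = 0.992293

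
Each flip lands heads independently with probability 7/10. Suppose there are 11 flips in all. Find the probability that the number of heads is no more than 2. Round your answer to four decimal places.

X ~ Binomial(11, 0.70); P(X ≤ 2) = Σ C(11,k) p^k (1−p)^(11−k) over k:
  k=0: C(11,0)·0.70^0·0.30^11 = 0.000002
  k=1: C(11,1)·0.70^1·0.30^10 = 0.000045
  k=2: C(11,2)·0.70^2·0.30^9 = 0.000530
Total = 0.000578

0.0006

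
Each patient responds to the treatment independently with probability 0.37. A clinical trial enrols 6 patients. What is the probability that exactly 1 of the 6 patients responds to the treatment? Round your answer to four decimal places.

0.2203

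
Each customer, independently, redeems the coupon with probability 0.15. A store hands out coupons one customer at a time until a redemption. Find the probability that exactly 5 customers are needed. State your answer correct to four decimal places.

Geometric (trials to first success), p = 0.15.
P(Y = 5) = (1−p)^4 · p = 0.52201 · 0.15 = 0.078301

0.0783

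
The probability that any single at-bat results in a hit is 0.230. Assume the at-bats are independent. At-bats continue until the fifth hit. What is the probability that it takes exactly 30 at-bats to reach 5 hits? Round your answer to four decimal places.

Y = trial on which the fifth success occurs; negative binomial, r=5, p=0.23.
P(Y=30) = C(29,4) · p^5 · (1−p)^25
= 23751 · 0.00064363 · 0.001453 = 0.022212

0.0222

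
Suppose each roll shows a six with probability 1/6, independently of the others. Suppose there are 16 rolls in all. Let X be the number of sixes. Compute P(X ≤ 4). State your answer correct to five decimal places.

X ~ Binomial(16, 0.166667); P(X ≤ 4) = Σ C(16,k) p^k (1−p)^(16−k) over k:
  k=0: C(16,0)·0.166667^0·0.833333^16 = 0.0540879
  k=1: C(16,1)·0.166667^1·0.833333^15 = 0.1730813
  k=2: C(16,2)·0.166667^2·0.833333^14 = 0.2596219
  k=3: C(16,3)·0.166667^3·0.833333^13 = 0.2423138
  k=4: C(16,4)·0.166667^4·0.833333^12 = 0.1575039
Total = 0.8866087

0.88661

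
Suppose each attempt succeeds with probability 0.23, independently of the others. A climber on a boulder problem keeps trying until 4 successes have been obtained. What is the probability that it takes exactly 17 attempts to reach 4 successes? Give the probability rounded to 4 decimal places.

0.0524

Y = trial on which the fourth success occurs; negative binomial, r=4, p=0.23.
P(Y=17) = C(16,3) · p^4 · (1−p)^13
= 560 · 0.0027984 · 0.033449 = 0.052418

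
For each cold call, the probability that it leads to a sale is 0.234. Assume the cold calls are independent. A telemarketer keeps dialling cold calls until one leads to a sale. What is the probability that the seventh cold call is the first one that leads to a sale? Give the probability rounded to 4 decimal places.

Geometric (trials to first success), p = 0.234.
P(Y = 7) = (1−p)^6 · p = 0.20201 · 0.234 = 0.047270

0.0473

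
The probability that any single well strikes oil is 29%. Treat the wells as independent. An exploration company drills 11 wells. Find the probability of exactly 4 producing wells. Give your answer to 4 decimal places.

0.2123

X ~ Binomial(n=11, p=0.29).
P(X=4) = C(11,4) · p^4 · (1−p)^7
= 330 · 0.0070728 · 0.090951 = 0.212283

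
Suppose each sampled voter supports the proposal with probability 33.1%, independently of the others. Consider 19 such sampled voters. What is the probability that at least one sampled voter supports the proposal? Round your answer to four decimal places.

P(at least one) = 1 − P(none) = 1 − (1 − 0.331)^19
= 1 − 0.000482 = 0.999518

0.9995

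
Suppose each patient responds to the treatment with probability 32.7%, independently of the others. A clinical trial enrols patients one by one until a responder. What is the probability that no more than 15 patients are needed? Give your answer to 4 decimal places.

0.9974

Y = number of patients to the first success; geometric, p = 0.327.
P(Y ≤ 15) = 1 − (1−p)^15 = 1 − 0.002632 = 0.997368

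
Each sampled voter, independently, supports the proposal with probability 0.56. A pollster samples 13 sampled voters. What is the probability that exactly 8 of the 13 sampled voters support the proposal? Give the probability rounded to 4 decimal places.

X ~ Binomial(n=13, p=0.56).
P(X=8) = C(13,8) · p^8 · (1−p)^5
= 1287 · 0.0096717 · 0.016492 = 0.205280

0.2053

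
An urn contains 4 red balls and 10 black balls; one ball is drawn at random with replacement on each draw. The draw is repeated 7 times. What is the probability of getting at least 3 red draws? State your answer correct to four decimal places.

X ~ Binomial(7, 0.285714); P(X ≥ 3) = Σ C(7,k) p^k (1−p)^(7−k) over k:
  k=3: C(7,3)·0.285714^3·0.714286^4 = 0.212496
  k=4: C(7,4)·0.285714^4·0.714286^3 = 0.084999
  k=5: C(7,5)·0.285714^5·0.714286^2 = 0.020400
  k=6: C(7,6)·0.285714^6·0.714286^1 = 0.002720
  k=7: C(7,7)·0.285714^7·0.714286^0 = 0.000155
Total = 0.320770

0.3208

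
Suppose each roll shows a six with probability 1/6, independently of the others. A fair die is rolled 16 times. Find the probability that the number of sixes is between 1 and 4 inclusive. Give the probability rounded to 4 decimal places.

0.8325

X ~ Binomial(16, 0.166667); P(1 ≤ X ≤ 4) = Σ C(16,k) p^k (1−p)^(16−k) over k:
  k=1: C(16,1)·0.166667^1·0.833333^15 = 0.173081
  k=2: C(16,2)·0.166667^2·0.833333^14 = 0.259622
  k=3: C(16,3)·0.166667^3·0.833333^13 = 0.242314
  k=4: C(16,4)·0.166667^4·0.833333^12 = 0.157504
Total = 0.832521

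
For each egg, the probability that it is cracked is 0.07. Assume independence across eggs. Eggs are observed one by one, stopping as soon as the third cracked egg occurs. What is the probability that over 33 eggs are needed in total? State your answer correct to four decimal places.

0.5905

Needing more than 33 eggs ⇔ fewer than 3 successes in the first 33. With X ~ Binomial(33, 0.07), P(Y > 33) = P(X ≤ 2).
  k=0: C(33,0)·0.07^0·0.93^33 = 0.091188
  k=1: C(33,1)·0.07^1·0.93^32 = 0.226499
  k=2: C(33,2)·0.07^2·0.93^31 = 0.272773
P(X ≤ 2) = 0.590460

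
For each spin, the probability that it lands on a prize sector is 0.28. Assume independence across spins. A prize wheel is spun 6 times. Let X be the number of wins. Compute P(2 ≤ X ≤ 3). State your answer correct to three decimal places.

0.480

X ~ Binomial(6, 0.28); P(2 ≤ X ≤ 3) = Σ C(6,k) p^k (1−p)^(6−k) over k:
  k=2: C(6,2)·0.28^2·0.72^4 = 0.31604
  k=3: C(6,3)·0.28^3·0.72^3 = 0.16387
Total = 0.47991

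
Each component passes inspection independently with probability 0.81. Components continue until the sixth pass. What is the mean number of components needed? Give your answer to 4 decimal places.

Y = total components until the sixth success; negative binomial with r=6, p=0.81.
E[Y] = r / p = 6 / 0.81 = 7.407407

7.4074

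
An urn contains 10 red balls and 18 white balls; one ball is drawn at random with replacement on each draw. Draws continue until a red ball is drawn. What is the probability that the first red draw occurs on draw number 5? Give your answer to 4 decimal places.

Geometric (trials to first success), p = 0.357143.
P(Y = 5) = (1−p)^4 · p = 0.17079 · 0.357143 = 0.060996

0.0610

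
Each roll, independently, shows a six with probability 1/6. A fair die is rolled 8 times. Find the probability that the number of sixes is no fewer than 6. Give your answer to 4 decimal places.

X ~ Binomial(8, 0.166667); P(X ≥ 6) = Σ C(8,k) p^k (1−p)^(8−k) over k:
  k=6: C(8,6)·0.166667^6·0.833333^2 = 0.000417
  k=7: C(8,7)·0.166667^7·0.833333^1 = 0.000024
  k=8: C(8,8)·0.166667^8·0.833333^0 = 0.000001
Total = 0.000441

0.0004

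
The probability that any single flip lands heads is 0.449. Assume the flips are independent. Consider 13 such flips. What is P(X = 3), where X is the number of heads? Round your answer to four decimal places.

0.0668

X ~ Binomial(n=13, p=0.449).
P(X=3) = C(13,3) · p^3 · (1−p)^10
= 286 · 0.090519 · 0.0025794 = 0.066776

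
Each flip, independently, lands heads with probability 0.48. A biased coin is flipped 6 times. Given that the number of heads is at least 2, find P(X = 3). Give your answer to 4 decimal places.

X ~ Binomial(6, 0.48). Want P(X=3 | X≥2) = P(X=3) / P(X≥2).
P(X=3) = C(6,3)·0.48^3·0.52^3 = 0.311002
P(X≥2) = 1 − 0.019771 − 0.109499 = 0.870731
Ratio = 0.311002 / 0.870731 = 0.357174

0.3572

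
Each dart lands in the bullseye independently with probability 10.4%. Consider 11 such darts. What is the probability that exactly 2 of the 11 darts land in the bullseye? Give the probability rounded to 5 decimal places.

0.22141

X ~ Binomial(n=11, p=0.104).
P(X=2) = C(11,2) · p^2 · (1−p)^9
= 55 · 0.010816 · 0.3722 = 0.2214122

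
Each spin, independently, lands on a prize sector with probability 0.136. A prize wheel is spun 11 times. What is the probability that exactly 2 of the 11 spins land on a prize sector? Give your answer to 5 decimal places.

X ~ Binomial(n=11, p=0.136).
P(X=2) = C(11,2) · p^2 · (1−p)^9
= 55 · 0.018496 · 0.2683 = 0.2729381

0.27294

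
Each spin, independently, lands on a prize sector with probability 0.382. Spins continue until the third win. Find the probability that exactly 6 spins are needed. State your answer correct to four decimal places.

Y = trial on which the third success occurs; negative binomial, r=3, p=0.382.
P(Y=6) = C(5,2) · p^3 · (1−p)^3
= 10 · 0.055743 · 0.23603 = 0.131570

0.1316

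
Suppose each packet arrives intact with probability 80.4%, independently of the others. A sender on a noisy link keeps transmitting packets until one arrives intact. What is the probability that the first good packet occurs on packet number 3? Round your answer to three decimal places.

0.031

Geometric (trials to first success), p = 0.804.
P(Y = 3) = (1−p)^2 · p = 0.038416 · 0.804 = 0.03089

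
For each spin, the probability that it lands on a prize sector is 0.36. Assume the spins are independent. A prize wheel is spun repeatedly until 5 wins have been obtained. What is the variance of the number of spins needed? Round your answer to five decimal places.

Y = total spins until the fifth success; negative binomial with r=5, p=0.36.
Var(Y) = r(1−p)/p² = 5·0.64 / 0.36² = 24.6913580

24.69136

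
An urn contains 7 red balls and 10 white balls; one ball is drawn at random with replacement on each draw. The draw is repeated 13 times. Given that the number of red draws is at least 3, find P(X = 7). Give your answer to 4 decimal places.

0.1500

X ~ Binomial(13, 0.411765). Want P(X=7 | X≥3) = P(X=7) / P(X≥3).
P(X=7) = C(13,7)·0.411765^7·0.588235^6 = 0.142681
P(X≥3) = 1 − 0.001010 − 0.009188 − 0.038588 = 0.951214
Ratio = 0.142681 / 0.951214 = 0.149999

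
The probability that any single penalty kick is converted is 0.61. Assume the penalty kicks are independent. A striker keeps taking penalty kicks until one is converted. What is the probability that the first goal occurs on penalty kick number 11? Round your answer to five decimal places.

Geometric (trials to first success), p = 0.61.
P(Y = 11) = (1−p)^10 · p = 8.1404e-05 · 0.61 = 0.0000497

0.00005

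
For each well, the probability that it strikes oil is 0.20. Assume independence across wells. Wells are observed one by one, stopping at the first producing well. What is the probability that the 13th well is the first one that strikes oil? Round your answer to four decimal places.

Geometric (trials to first success), p = 0.20.
P(Y = 13) = (1−p)^12 · p = 0.068719 · 0.20 = 0.013744

0.0137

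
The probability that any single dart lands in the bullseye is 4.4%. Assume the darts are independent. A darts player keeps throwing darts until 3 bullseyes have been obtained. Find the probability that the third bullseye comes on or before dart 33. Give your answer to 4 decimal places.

Finishing within 33 darts ⇔ at least 3 successes in the first 33. With X ~ Binomial(33, 0.044), P(Y ≤ 33) = 1 − P(X ≤ 2).
  k=0: C(33,0)·0.044^0·0.956^33 = 0.226522
  k=1: C(33,1)·0.044^1·0.956^32 = 0.344048
  k=2: C(33,2)·0.044^2·0.956^31 = 0.253358
1 − 0.823928 = 0.176072

0.1761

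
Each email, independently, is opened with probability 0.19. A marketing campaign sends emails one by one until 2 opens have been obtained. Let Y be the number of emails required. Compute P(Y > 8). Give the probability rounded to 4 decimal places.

0.5330

Needing more than 8 emails ⇔ fewer than 2 successes in the first 8. With X ~ Binomial(8, 0.19), P(Y > 8) = P(X ≤ 1).
  k=0: C(8,0)·0.19^0·0.81^8 = 0.185302
  k=1: C(8,1)·0.19^1·0.81^7 = 0.347727
P(X ≤ 1) = 0.533029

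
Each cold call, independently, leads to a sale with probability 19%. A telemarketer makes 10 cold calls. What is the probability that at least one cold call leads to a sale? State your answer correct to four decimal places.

0.8784

P(at least one) = 1 − P(none) = 1 − (1 − 0.19)^10
= 1 − 0.121577 = 0.878423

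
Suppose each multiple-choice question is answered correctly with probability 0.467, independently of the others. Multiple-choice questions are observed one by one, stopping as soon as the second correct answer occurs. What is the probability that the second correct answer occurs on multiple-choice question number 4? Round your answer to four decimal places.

0.1859

Y = trial on which the second success occurs; negative binomial, r=2, p=0.467.
P(Y=4) = C(3,1) · p^2 · (1−p)^2
= 3 · 0.21809 · 0.28409 = 0.185870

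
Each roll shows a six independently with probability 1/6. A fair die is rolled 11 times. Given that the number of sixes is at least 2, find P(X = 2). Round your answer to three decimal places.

X ~ Binomial(11, 0.166667). Want P(X=2 | X≥2) = P(X=2) / P(X≥2).
P(X=2) = C(11,2)·0.166667^2·0.833333^9 = 0.29609
P(X≥2) = 1 − 0.13459 − 0.29609 = 0.56932
Ratio = 0.29609 / 0.56932 = 0.52008

0.520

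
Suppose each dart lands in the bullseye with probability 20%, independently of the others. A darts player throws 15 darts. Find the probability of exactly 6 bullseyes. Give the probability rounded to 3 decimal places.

X ~ Binomial(n=15, p=0.20).
P(X=6) = C(15,6) · p^6 · (1−p)^9
= 5005 · 6.4e-05 · 0.13422 = 0.04299

0.043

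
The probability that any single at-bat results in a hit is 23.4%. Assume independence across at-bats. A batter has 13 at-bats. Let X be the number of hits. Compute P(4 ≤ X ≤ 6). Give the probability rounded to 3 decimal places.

0.345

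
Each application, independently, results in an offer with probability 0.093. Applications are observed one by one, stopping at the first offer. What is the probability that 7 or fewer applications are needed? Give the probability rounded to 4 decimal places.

Y = number of applications to the first success; geometric, p = 0.093.
P(Y ≤ 7) = 1 − (1−p)^7 = 1 − 0.504953 = 0.495047

0.4950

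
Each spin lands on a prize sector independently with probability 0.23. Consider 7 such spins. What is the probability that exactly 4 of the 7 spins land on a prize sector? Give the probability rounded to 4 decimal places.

X ~ Binomial(n=7, p=0.23).
P(X=4) = C(7,4) · p^4 · (1−p)^3
= 35 · 0.0027984 · 0.45653 = 0.044715

0.0447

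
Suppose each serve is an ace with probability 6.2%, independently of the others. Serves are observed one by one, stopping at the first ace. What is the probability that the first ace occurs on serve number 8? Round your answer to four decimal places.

0.0396

Geometric (trials to first success), p = 0.062.
P(Y = 8) = (1−p)^7 · p = 0.63888 · 0.062 = 0.039611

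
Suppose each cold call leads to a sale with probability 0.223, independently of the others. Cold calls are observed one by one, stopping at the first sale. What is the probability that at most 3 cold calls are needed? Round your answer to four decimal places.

0.5309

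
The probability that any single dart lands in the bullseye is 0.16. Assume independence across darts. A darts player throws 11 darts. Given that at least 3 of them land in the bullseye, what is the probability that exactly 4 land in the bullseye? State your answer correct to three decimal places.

X ~ Binomial(11, 0.16). Want P(X=4 | X≥3) = P(X=4) / P(X≥3).
P(X=4) = C(11,4)·0.16^4·0.84^7 = 0.06382
P(X≥3) = 1 − 0.14692 − 0.30783 − 0.29317 = 0.25209
Ratio = 0.06382 / 0.25209 = 0.25316

0.253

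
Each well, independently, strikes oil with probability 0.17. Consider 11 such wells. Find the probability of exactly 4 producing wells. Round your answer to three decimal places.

0.075

X ~ Binomial(n=11, p=0.17).
P(X=4) = C(11,4) · p^4 · (1−p)^7
= 330 · 0.00083521 · 0.27136 = 0.07479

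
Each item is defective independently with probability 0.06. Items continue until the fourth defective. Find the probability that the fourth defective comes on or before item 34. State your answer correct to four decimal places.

Finishing within 34 items ⇔ at least 4 successes in the first 34. With X ~ Binomial(34, 0.06), P(Y ≤ 34) = 1 − P(X ≤ 3).
  k=0: C(34,0)·0.06^0·0.94^34 = 0.121996
  k=1: C(34,1)·0.06^1·0.94^33 = 0.264758
  k=2: C(34,2)·0.06^2·0.94^32 = 0.278841
  k=3: C(34,3)·0.06^3·0.94^31 = 0.189849
1 − 0.855445 = 0.144555

0.1446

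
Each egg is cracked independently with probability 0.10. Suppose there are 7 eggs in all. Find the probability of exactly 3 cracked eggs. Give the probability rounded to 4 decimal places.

0.0230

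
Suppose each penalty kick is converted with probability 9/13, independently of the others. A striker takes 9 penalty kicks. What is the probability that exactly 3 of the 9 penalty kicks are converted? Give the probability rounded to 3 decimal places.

0.024

X ~ Binomial(n=9, p=0.692308).
P(X=3) = C(9,3) · p^3 · (1−p)^6
= 84 · 0.33182 · 0.00084859 = 0.02365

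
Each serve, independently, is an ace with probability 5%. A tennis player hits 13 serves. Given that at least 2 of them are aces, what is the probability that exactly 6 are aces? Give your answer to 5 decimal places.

0.00014

X ~ Binomial(13, 0.05). Want P(X=6 | X≥2) = P(X=6) / P(X≥2).
P(X=6) = C(13,6)·0.05^6·0.95^7 = 0.0000187
P(X≥2) = 1 − 0.5133421 − 0.3512341 = 0.1354239
Ratio = 0.0000187 / 0.1354239 = 0.0001383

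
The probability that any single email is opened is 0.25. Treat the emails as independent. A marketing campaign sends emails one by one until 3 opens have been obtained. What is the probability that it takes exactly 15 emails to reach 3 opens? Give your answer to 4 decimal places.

0.0450

Y = trial on which the third success occurs; negative binomial, r=3, p=0.25.
P(Y=15) = C(14,2) · p^3 · (1−p)^12
= 91 · 0.015625 · 0.031676 = 0.045040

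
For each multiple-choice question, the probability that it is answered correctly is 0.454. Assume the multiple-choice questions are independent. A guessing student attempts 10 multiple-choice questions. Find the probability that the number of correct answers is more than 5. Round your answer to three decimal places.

0.270

X ~ Binomial(10, 0.454); P(X ≥ 6) = Σ C(10,k) p^k (1−p)^(10−k) over k:
  k=6: C(10,6)·0.454^6·0.546^4 = 0.16343
  k=7: C(10,7)·0.454^7·0.546^3 = 0.07765
  k=8: C(10,8)·0.454^8·0.546^2 = 0.02421
  k=9: C(10,9)·0.454^9·0.546^1 = 0.00447
  k=10: C(10,10)·0.454^10·0.546^0 = 0.00037
Total = 0.27014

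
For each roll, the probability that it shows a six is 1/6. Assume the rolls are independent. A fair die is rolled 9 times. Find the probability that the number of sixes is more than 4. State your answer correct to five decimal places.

X ~ Binomial(9, 0.166667); P(X ≥ 5) = Σ C(9,k) p^k (1−p)^(9−k) over k:
  k=5: C(9,5)·0.166667^5·0.833333^4 = 0.0078143
  k=6: C(9,6)·0.166667^6·0.833333^3 = 0.0010419
  k=7: C(9,7)·0.166667^7·0.833333^2 = 0.0000893
  k=8: C(9,8)·0.166667^8·0.833333^1 = 0.0000045
  k=9: C(9,9)·0.166667^9·0.833333^0 = 0.0000001
Total = 0.0089501

0.00895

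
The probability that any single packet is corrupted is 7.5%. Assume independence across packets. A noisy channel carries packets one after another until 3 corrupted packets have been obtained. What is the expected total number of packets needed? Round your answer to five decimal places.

40.00000

Y = total packets until the third success; negative binomial with r=3, p=0.075.
E[Y] = r / p = 3 / 0.075 = 40.0000000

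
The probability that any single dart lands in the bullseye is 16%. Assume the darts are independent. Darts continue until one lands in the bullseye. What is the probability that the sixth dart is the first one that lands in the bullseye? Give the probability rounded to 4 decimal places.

0.0669

Geometric (trials to first success), p = 0.16.
P(Y = 6) = (1−p)^5 · p = 0.41821 · 0.16 = 0.066914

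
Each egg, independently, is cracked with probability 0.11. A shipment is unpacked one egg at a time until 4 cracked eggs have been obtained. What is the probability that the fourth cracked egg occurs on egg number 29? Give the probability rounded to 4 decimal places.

0.0260

Y = trial on which the fourth success occurs; negative binomial, r=4, p=0.11.
P(Y=29) = C(28,3) · p^4 · (1−p)^25
= 3276 · 0.00014641 · 0.054294 = 0.026041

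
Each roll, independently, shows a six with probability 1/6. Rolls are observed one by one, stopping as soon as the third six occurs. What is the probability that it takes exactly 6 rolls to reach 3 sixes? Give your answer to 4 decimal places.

0.0268

Y = trial on which the third success occurs; negative binomial, r=3, p=0.166667.
P(Y=6) = C(5,2) · p^3 · (1−p)^3
= 10 · 0.0046296 · 0.5787 = 0.026792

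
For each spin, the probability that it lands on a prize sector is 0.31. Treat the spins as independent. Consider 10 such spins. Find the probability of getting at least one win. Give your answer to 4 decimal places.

P(at least one) = 1 − P(none) = 1 − (1 − 0.31)^10
= 1 − 0.024462 = 0.975538

0.9755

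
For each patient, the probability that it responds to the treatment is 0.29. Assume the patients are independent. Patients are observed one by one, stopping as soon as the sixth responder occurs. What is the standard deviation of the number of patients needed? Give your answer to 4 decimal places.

7.1172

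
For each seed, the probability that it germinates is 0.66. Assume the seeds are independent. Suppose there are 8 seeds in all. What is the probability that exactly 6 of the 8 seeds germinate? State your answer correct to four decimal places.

0.2675

X ~ Binomial(n=8, p=0.66).
P(X=6) = C(8,6) · p^6 · (1−p)^2
= 28 · 0.082654 · 0.1156 = 0.267534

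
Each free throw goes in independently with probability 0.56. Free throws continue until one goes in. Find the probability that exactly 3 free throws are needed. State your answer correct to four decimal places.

Geometric (trials to first success), p = 0.56.
P(Y = 3) = (1−p)^2 · p = 0.1936 · 0.56 = 0.108416

0.1084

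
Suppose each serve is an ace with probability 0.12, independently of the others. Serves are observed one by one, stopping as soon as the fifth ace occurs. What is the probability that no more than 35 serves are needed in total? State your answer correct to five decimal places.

0.41249

Finishing within 35 serves ⇔ at least 5 successes in the first 35. With X ~ Binomial(35, 0.12), P(Y ≤ 35) = 1 − P(X ≤ 4).
  k=0: C(35,0)·0.12^0·0.88^35 = 0.0113997
  k=1: C(35,1)·0.12^1·0.88^34 = 0.0544077
  k=2: C(35,2)·0.12^2·0.88^33 = 0.1261269
  k=3: C(35,3)·0.12^3·0.88^32 = 0.1891903
  k=4: C(35,4)·0.12^4·0.88^31 = 0.2063894
1 − 0.5875140 = 0.4124860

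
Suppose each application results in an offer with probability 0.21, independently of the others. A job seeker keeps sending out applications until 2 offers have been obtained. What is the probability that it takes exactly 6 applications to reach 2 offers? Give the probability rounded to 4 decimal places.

0.0859

Y = trial on which the second success occurs; negative binomial, r=2, p=0.21.
P(Y=6) = C(5,1) · p^2 · (1−p)^4
= 5 · 0.0441 · 0.3895 = 0.085885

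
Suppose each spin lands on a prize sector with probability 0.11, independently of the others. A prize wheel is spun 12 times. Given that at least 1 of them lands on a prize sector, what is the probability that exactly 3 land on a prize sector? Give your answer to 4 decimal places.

X ~ Binomial(12, 0.11). Want P(X=3 | X≥1) = P(X=3) / P(X≥1).
P(X=3) = C(12,3)·0.11^3·0.89^9 = 0.102591
P(X≥1) = 1 − 0.246990 = 0.753010
Ratio = 0.102591 / 0.753010 = 0.136242

0.1362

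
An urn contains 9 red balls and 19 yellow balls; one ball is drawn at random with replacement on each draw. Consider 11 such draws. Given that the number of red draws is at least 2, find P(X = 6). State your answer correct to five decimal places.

0.08031

X ~ Binomial(11, 0.321429). Want P(X=6 | X≥2) = P(X=6) / P(X≥2).
P(X=6) = C(11,6)·0.321429^6·0.678571^5 = 0.0733038
P(X≥2) = 1 − 0.0140460 − 0.0731868 = 0.9127672
Ratio = 0.0733038 / 0.9127672 = 0.0803095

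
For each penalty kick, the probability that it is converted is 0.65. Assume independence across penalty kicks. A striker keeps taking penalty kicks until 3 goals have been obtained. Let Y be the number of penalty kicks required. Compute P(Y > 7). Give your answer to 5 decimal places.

0.05561

Needing more than 7 penalty kicks ⇔ fewer than 3 successes in the first 7. With X ~ Binomial(7, 0.65), P(Y > 7) = P(X ≤ 2).
  k=0: C(7,0)·0.65^0·0.35^7 = 0.0006434
  k=1: C(7,1)·0.65^1·0.35^6 = 0.0083641
  k=2: C(7,2)·0.65^2·0.35^5 = 0.0466000
P(X ≤ 2) = 0.0556075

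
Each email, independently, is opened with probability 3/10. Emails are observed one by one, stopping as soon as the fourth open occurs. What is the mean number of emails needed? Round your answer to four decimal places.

13.3333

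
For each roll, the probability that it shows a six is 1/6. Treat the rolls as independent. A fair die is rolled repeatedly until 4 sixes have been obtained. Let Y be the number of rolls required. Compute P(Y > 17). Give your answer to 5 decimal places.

0.68872

Needing more than 17 rolls ⇔ fewer than 4 successes in the first 17. With X ~ Binomial(17, 0.166667), P(Y > 17) = P(X ≤ 3).
  k=0: C(17,0)·0.166667^0·0.833333^17 = 0.0450732
  k=1: C(17,1)·0.166667^1·0.833333^16 = 0.1532490
  k=2: C(17,2)·0.166667^2·0.833333^15 = 0.2451984
  k=3: C(17,3)·0.166667^3·0.833333^14 = 0.2451984
P(X ≤ 3) = 0.6887192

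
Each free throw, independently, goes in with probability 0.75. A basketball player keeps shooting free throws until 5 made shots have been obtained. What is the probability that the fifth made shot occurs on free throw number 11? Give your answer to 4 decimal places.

Y = trial on which the fifth success occurs; negative binomial, r=5, p=0.75.
P(Y=11) = C(10,4) · p^5 · (1−p)^6
= 210 · 0.2373 · 0.00024414 = 0.012167

0.0122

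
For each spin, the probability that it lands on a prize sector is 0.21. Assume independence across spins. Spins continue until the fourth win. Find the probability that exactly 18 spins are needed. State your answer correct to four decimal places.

Y = trial on which the fourth success occurs; negative binomial, r=4, p=0.21.
P(Y=18) = C(17,3) · p^4 · (1−p)^14
= 680 · 0.0019448 · 0.036879 = 0.048771

0.0488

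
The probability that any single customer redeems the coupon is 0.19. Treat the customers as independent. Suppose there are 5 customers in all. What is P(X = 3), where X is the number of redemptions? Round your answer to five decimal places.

X ~ Binomial(n=5, p=0.19).
P(X=3) = C(5,3) · p^3 · (1−p)^2
= 10 · 0.006859 · 0.6561 = 0.0450019

0.04500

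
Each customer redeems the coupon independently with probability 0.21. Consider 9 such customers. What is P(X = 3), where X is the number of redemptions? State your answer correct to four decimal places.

0.1891

X ~ Binomial(n=9, p=0.21).
P(X=3) = C(9,3) · p^3 · (1−p)^6
= 84 · 0.009261 · 0.24309 = 0.189104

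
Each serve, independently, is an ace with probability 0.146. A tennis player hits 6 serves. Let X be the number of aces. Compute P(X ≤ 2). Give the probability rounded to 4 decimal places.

0.9559

X ~ Binomial(6, 0.146); P(X ≤ 2) = Σ C(6,k) p^k (1−p)^(6−k) over k:
  k=0: C(6,0)·0.146^0·0.854^6 = 0.387925
  k=1: C(6,1)·0.146^1·0.854^5 = 0.397918
  k=2: C(6,2)·0.146^2·0.854^4 = 0.170070
Total = 0.955913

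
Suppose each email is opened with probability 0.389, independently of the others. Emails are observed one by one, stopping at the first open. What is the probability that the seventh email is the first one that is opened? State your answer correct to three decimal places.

0.020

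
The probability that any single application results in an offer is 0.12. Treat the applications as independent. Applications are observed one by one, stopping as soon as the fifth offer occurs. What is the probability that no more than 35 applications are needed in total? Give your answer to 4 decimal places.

0.4125

Finishing within 35 applications ⇔ at least 5 successes in the first 35. With X ~ Binomial(35, 0.12), P(Y ≤ 35) = 1 − P(X ≤ 4).
  k=0: C(35,0)·0.12^0·0.88^35 = 0.011400
  k=1: C(35,1)·0.12^1·0.88^34 = 0.054408
  k=2: C(35,2)·0.12^2·0.88^33 = 0.126127
  k=3: C(35,3)·0.12^3·0.88^32 = 0.189190
  k=4: C(35,4)·0.12^4·0.88^31 = 0.206389
1 − 0.587514 = 0.412486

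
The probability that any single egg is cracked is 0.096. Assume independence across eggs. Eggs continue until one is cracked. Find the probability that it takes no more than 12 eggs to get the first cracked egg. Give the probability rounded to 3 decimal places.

Y = number of eggs to the first success; geometric, p = 0.096.
P(Y ≤ 12) = 1 − (1−p)^12 = 1 − 0.29787 = 0.70213

0.702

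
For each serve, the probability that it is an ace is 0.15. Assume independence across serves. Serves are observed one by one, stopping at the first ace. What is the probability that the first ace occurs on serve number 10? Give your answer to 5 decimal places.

0.03474

Geometric (trials to first success), p = 0.15.
P(Y = 10) = (1−p)^9 · p = 0.23162 · 0.15 = 0.0347425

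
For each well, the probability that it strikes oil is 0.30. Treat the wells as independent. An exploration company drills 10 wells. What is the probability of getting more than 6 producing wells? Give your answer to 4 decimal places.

0.0106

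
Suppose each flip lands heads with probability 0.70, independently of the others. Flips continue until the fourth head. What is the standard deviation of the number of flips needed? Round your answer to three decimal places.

Y = total flips until the fourth success; negative binomial with r=4, p=0.70.
SD(Y) = √[r(1−p)/p²] = √(2.44898) = 1.56492

1.565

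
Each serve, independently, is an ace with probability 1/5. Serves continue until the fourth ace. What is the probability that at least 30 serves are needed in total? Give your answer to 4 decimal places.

0.1404

Needing more than 29 serves ⇔ fewer than 4 successes in the first 29. With X ~ Binomial(29, 0.20), P(Y > 29) = P(X ≤ 3).
  k=0: C(29,0)·0.20^0·0.80^29 = 0.001547
  k=1: C(29,1)·0.20^1·0.80^28 = 0.011219
  k=2: C(29,2)·0.20^2·0.80^27 = 0.039266
  k=3: C(29,3)·0.20^3·0.80^26 = 0.088348
P(X ≤ 3) = 0.140380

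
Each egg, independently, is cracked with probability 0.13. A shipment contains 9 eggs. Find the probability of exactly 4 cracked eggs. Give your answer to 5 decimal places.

0.01794

X ~ Binomial(n=9, p=0.13).
P(X=4) = C(9,4) · p^4 · (1−p)^5
= 126 · 0.00028561 · 0.49842 = 0.0179366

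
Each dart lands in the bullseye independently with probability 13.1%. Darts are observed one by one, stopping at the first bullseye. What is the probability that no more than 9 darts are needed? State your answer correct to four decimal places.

0.7174

Y = number of darts to the first success; geometric, p = 0.131.
P(Y ≤ 9) = 1 − (1−p)^9 = 1 − 0.282604 = 0.717396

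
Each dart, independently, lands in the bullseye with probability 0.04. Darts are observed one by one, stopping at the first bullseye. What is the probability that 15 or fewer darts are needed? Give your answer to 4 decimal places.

0.4579

Y = number of darts to the first success; geometric, p = 0.04.
P(Y ≤ 15) = 1 − (1−p)^15 = 1 − 0.542086 = 0.457914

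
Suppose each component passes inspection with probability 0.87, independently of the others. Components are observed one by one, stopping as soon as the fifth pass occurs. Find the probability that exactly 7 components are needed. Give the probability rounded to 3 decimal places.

Y = trial on which the fifth success occurs; negative binomial, r=5, p=0.87.
P(Y=7) = C(6,4) · p^5 · (1−p)^2
= 15 · 0.49842 · 0.0169 = 0.12635

0.126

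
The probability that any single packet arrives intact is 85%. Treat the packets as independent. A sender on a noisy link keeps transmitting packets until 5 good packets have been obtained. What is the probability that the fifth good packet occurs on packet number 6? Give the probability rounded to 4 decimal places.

0.3328

Y = trial on which the fifth success occurs; negative binomial, r=5, p=0.85.
P(Y=6) = C(5,4) · p^5 · (1−p)^1
= 5 · 0.44371 · 0.15 = 0.332779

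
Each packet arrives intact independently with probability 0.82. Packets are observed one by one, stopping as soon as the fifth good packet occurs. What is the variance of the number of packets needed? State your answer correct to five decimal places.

1.33849

Y = total packets until the fifth success; negative binomial with r=5, p=0.82.
Var(Y) = r(1−p)/p² = 5·0.18 / 0.82² = 1.3384890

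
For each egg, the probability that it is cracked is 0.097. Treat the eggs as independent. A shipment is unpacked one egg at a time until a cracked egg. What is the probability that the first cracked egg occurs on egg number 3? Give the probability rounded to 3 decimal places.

Geometric (trials to first success), p = 0.097.
P(Y = 3) = (1−p)^2 · p = 0.81541 · 0.097 = 0.07909

0.079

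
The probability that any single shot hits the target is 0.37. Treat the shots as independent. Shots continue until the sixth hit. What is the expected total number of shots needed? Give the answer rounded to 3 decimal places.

16.216

Y = total shots until the sixth success; negative binomial with r=6, p=0.37.
E[Y] = r / p = 6 / 0.37 = 16.21622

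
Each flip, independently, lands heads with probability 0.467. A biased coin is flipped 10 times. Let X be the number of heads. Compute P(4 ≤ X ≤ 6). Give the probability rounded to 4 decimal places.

X ~ Binomial(10, 0.467); P(4 ≤ X ≤ 6) = Σ C(10,k) p^k (1−p)^(10−k) over k:
  k=4: C(10,4)·0.467^4·0.533^6 = 0.229008
  k=5: C(10,5)·0.467^5·0.533^5 = 0.240780
  k=6: C(10,6)·0.467^6·0.533^4 = 0.175804
Total = 0.645592

0.6456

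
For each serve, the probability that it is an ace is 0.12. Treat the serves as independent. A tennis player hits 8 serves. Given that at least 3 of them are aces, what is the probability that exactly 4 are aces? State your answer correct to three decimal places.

0.143

X ~ Binomial(8, 0.12). Want P(X=4 | X≥3) = P(X=4) / P(X≥3).
P(X=4) = C(8,4)·0.12^4·0.88^4 = 0.00870
P(X≥3) = 1 − 0.35963 − 0.39233 − 0.18725 = 0.06079
Ratio = 0.00870 / 0.06079 = 0.14319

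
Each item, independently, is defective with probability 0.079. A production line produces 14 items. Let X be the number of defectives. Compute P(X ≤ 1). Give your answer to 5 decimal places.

0.69539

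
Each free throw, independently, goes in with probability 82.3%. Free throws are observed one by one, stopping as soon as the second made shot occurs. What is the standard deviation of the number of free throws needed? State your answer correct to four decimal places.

Y = total free throws until the second success; negative binomial with r=2, p=0.823.
SD(Y) = √[r(1−p)/p²] = √(0.522641) = 0.722939

0.7229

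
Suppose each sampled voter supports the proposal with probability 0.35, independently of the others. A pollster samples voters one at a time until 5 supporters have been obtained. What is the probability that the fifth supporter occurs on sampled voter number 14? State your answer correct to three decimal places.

0.078

Y = trial on which the fifth success occurs; negative binomial, r=5, p=0.35.
P(Y=14) = C(13,4) · p^5 · (1−p)^9
= 715 · 0.0052522 · 0.020712 = 0.07778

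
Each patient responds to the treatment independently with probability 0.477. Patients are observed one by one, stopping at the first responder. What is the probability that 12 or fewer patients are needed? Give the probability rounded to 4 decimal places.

Y = number of patients to the first success; geometric, p = 0.477.
P(Y ≤ 12) = 1 − (1−p)^12 = 1 − 0.000419 = 0.999581

0.9996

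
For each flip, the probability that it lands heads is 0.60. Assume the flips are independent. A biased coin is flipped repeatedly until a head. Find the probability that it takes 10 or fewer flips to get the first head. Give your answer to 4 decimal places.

0.9999

Y = number of flips to the first success; geometric, p = 0.60.
P(Y ≤ 10) = 1 − (1−p)^10 = 1 − 0.000105 = 0.999895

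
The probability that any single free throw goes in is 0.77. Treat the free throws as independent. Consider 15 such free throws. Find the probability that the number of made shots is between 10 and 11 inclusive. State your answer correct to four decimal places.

0.3571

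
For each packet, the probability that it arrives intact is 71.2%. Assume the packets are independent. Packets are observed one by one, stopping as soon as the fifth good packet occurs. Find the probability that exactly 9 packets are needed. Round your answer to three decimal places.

0.088

Y = trial on which the fifth success occurs; negative binomial, r=5, p=0.712.
P(Y=9) = C(8,4) · p^5 · (1−p)^4
= 70 · 0.18298 · 0.0068797 = 0.08812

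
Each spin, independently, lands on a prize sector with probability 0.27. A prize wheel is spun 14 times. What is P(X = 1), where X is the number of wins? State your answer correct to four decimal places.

X ~ Binomial(n=14, p=0.27).
P(X=1) = C(14,1) · p^1 · (1−p)^13
= 14 · 0.27 · 0.016718 = 0.063196

0.0632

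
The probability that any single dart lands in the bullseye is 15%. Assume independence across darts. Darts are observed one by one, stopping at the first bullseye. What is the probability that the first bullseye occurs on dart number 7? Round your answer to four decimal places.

0.0566

Geometric (trials to first success), p = 0.15.
P(Y = 7) = (1−p)^6 · p = 0.37715 · 0.15 = 0.056572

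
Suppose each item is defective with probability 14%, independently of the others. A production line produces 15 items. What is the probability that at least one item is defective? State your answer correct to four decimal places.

P(at least one) = 1 − P(none) = 1 − (1 − 0.14)^15
= 1 − 0.104106 = 0.895894

0.8959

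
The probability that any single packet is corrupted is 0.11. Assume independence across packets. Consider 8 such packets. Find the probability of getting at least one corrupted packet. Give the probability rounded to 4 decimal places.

0.6063

P(at least one) = 1 − P(none) = 1 − (1 − 0.11)^8
= 1 − 0.393659 = 0.606341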